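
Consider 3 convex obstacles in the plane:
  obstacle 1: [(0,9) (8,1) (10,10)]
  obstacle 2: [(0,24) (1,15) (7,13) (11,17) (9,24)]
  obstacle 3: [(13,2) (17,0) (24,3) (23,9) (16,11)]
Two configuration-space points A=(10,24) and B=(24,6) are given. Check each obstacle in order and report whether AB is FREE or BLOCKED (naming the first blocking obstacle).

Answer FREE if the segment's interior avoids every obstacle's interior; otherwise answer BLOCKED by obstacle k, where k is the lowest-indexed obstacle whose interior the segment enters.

Obstacle 1 [(0,9) (8,1) (10,10)]:
  edge (0,9)–(8,1): clear
  edge (8,1)–(10,10): clear
  edge (10,10)–(0,9): clear
  midpoint (17,15) outside
  → clear
Obstacle 2 [(0,24) (1,15) (7,13) (11,17) (9,24)]:
  edge (0,24)–(1,15): clear
  edge (1,15)–(7,13): clear
  edge (7,13)–(11,17): clear
  edge (11,17)–(9,24): clear
  edge (9,24)–(0,24): clear
  midpoint (17,15) outside
  → clear
Obstacle 3 [(13,2) (17,0) (24,3) (23,9) (16,11)]:
  edge (13,2)–(17,0): clear
  edge (17,0)–(24,3): clear
  edge (24,3)–(23,9): crosses AB
  edge (23,9)–(16,11): crosses AB
  edge (16,11)–(13,2): clear
  → BLOCKED

BLOCKED by obstacle 3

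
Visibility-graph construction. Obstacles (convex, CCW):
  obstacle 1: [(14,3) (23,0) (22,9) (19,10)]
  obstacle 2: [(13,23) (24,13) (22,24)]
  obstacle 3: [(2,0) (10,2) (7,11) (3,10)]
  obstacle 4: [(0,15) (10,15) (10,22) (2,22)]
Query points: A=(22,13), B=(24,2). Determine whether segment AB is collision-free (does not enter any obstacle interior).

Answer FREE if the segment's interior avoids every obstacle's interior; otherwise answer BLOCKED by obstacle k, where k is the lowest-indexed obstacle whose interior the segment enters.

Obstacle 1 [(14,3) (23,0) (22,9) (19,10)]:
  edge (14,3)–(23,0): clear
  edge (23,0)–(22,9): clear
  edge (22,9)–(19,10): clear
  edge (19,10)–(14,3): clear
  midpoint (23,15/2) outside
  → clear
Obstacle 2 [(13,23) (24,13) (22,24)]:
  edge (13,23)–(24,13): clear
  edge (24,13)–(22,24): clear
  edge (22,24)–(13,23): clear
  midpoint (23,15/2) outside
  → clear
Obstacle 3 [(2,0) (10,2) (7,11) (3,10)]:
  edge (2,0)–(10,2): clear
  edge (10,2)–(7,11): clear
  edge (7,11)–(3,10): clear
  edge (3,10)–(2,0): clear
  midpoint (23,15/2) outside
  → clear
Obstacle 4 [(0,15) (10,15) (10,22) (2,22)]:
  edge (0,15)–(10,15): clear
  edge (10,15)–(10,22): clear
  edge (10,22)–(2,22): clear
  edge (2,22)–(0,15): clear
  midpoint (23,15/2) outside
  → clear

FREE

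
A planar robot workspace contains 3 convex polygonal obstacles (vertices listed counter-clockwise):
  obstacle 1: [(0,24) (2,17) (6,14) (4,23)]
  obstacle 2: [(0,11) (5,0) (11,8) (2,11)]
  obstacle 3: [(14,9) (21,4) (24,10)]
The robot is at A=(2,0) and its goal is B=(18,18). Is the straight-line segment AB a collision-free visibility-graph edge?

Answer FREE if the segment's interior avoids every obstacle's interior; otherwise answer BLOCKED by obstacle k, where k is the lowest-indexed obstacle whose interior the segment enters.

BLOCKED by obstacle 2

Obstacle 1 [(0,24) (2,17) (6,14) (4,23)]:
  edge (0,24)–(2,17): clear
  edge (2,17)–(6,14): clear
  edge (6,14)–(4,23): clear
  edge (4,23)–(0,24): clear
  midpoint (10,9) outside
  → clear
Obstacle 2 [(0,11) (5,0) (11,8) (2,11)]:
  edge (0,11)–(5,0): crosses AB
  edge (5,0)–(11,8): clear
  edge (11,8)–(2,11): crosses AB
  edge (2,11)–(0,11): clear
  → BLOCKED
Obstacle 3 [(14,9) (21,4) (24,10)]:
  edge (14,9)–(21,4): clear
  edge (21,4)–(24,10): clear
  edge (24,10)–(14,9): clear
  midpoint (10,9) outside
  → clear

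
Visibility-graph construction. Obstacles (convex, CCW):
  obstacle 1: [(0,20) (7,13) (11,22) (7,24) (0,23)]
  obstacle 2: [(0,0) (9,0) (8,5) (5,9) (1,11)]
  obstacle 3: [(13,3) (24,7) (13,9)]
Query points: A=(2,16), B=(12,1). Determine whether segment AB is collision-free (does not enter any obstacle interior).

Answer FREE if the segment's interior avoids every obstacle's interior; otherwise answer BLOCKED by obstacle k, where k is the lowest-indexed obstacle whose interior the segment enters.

Obstacle 1 [(0,20) (7,13) (11,22) (7,24) (0,23)]:
  edge (0,20)–(7,13): clear
  edge (7,13)–(11,22): clear
  edge (11,22)–(7,24): clear
  edge (7,24)–(0,23): clear
  edge (0,23)–(0,20): clear
  midpoint (7,17/2) outside
  → clear
Obstacle 2 [(0,0) (9,0) (8,5) (5,9) (1,11)]:
  edge (0,0)–(9,0): clear
  edge (9,0)–(8,5): clear
  edge (8,5)–(5,9): clear
  edge (5,9)–(1,11): clear
  edge (1,11)–(0,0): clear
  midpoint (7,17/2) outside
  → clear
Obstacle 3 [(13,3) (24,7) (13,9)]:
  edge (13,3)–(24,7): clear
  edge (24,7)–(13,9): clear
  edge (13,9)–(13,3): clear
  midpoint (7,17/2) outside
  → clear

FREE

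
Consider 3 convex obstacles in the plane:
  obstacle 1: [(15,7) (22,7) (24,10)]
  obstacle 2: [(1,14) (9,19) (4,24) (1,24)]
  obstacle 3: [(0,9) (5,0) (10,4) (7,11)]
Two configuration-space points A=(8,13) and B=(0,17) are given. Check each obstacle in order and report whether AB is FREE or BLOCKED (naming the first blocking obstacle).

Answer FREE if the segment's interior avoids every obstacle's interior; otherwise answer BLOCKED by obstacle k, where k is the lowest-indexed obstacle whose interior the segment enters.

BLOCKED by obstacle 2

Obstacle 1 [(15,7) (22,7) (24,10)]:
  edge (15,7)–(22,7): clear
  edge (22,7)–(24,10): clear
  edge (24,10)–(15,7): clear
  midpoint (4,15) outside
  → clear
Obstacle 2 [(1,14) (9,19) (4,24) (1,24)]:
  edge (1,14)–(9,19): crosses AB
  edge (9,19)–(4,24): clear
  edge (4,24)–(1,24): clear
  edge (1,24)–(1,14): crosses AB
  → BLOCKED
Obstacle 3 [(0,9) (5,0) (10,4) (7,11)]:
  edge (0,9)–(5,0): clear
  edge (5,0)–(10,4): clear
  edge (10,4)–(7,11): clear
  edge (7,11)–(0,9): clear
  midpoint (4,15) outside
  → clear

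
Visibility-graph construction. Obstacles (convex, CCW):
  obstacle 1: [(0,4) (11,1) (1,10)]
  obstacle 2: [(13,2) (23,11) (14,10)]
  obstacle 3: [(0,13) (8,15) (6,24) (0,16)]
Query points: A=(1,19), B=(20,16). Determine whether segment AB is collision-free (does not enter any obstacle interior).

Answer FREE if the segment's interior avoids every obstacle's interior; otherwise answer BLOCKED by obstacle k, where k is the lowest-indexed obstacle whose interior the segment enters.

Obstacle 1 [(0,4) (11,1) (1,10)]:
  edge (0,4)–(11,1): clear
  edge (11,1)–(1,10): clear
  edge (1,10)–(0,4): clear
  midpoint (21/2,35/2) outside
  → clear
Obstacle 2 [(13,2) (23,11) (14,10)]:
  edge (13,2)–(23,11): clear
  edge (23,11)–(14,10): clear
  edge (14,10)–(13,2): clear
  midpoint (21/2,35/2) outside
  → clear
Obstacle 3 [(0,13) (8,15) (6,24) (0,16)]:
  edge (0,13)–(8,15): clear
  edge (8,15)–(6,24): crosses AB
  edge (6,24)–(0,16): crosses AB
  edge (0,16)–(0,13): clear
  → BLOCKED

BLOCKED by obstacle 3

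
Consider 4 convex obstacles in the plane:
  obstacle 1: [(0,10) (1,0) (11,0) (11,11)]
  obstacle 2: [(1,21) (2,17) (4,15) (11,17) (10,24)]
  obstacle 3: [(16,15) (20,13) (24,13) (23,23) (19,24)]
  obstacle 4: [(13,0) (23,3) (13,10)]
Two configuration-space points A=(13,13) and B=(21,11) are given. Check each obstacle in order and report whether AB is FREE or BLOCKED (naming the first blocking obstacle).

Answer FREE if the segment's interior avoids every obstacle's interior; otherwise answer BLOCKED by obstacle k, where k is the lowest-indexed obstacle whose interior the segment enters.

FREE

Obstacle 1 [(0,10) (1,0) (11,0) (11,11)]:
  edge (0,10)–(1,0): clear
  edge (1,0)–(11,0): clear
  edge (11,0)–(11,11): clear
  edge (11,11)–(0,10): clear
  midpoint (17,12) outside
  → clear
Obstacle 2 [(1,21) (2,17) (4,15) (11,17) (10,24)]:
  edge (1,21)–(2,17): clear
  edge (2,17)–(4,15): clear
  edge (4,15)–(11,17): clear
  edge (11,17)–(10,24): clear
  edge (10,24)–(1,21): clear
  midpoint (17,12) outside
  → clear
Obstacle 3 [(16,15) (20,13) (24,13) (23,23) (19,24)]:
  edge (16,15)–(20,13): clear
  edge (20,13)–(24,13): clear
  edge (24,13)–(23,23): clear
  edge (23,23)–(19,24): clear
  edge (19,24)–(16,15): clear
  midpoint (17,12) outside
  → clear
Obstacle 4 [(13,0) (23,3) (13,10)]:
  edge (13,0)–(23,3): clear
  edge (23,3)–(13,10): clear
  edge (13,10)–(13,0): clear
  midpoint (17,12) outside
  → clear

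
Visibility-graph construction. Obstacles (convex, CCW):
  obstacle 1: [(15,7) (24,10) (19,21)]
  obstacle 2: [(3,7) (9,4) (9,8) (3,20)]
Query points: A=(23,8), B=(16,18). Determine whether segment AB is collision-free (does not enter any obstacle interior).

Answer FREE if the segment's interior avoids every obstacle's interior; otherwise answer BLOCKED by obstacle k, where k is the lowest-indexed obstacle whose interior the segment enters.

Obstacle 1 [(15,7) (24,10) (19,21)]:
  edge (15,7)–(24,10): crosses AB
  edge (24,10)–(19,21): clear
  edge (19,21)–(15,7): crosses AB
  → BLOCKED
Obstacle 2 [(3,7) (9,4) (9,8) (3,20)]:
  edge (3,7)–(9,4): clear
  edge (9,4)–(9,8): clear
  edge (9,8)–(3,20): clear
  edge (3,20)–(3,7): clear
  midpoint (39/2,13) outside
  → clear

BLOCKED by obstacle 1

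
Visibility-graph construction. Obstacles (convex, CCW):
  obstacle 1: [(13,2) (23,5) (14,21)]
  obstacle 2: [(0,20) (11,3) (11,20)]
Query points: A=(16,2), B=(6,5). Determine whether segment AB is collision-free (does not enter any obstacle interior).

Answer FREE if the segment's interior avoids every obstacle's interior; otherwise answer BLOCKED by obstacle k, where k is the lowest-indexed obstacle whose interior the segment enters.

BLOCKED by obstacle 1

Obstacle 1 [(13,2) (23,5) (14,21)]:
  edge (13,2)–(23,5): crosses AB
  edge (23,5)–(14,21): clear
  edge (14,21)–(13,2): crosses AB
  → BLOCKED
Obstacle 2 [(0,20) (11,3) (11,20)]:
  edge (0,20)–(11,3): crosses AB
  edge (11,3)–(11,20): crosses AB
  edge (11,20)–(0,20): clear
  → BLOCKED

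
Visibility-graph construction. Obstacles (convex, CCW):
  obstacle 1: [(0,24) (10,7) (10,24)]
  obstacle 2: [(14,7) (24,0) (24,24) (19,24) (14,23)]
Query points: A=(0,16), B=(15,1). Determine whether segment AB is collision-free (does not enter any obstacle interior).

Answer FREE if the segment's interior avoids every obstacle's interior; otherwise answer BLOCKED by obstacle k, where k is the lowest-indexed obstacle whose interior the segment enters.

Obstacle 1 [(0,24) (10,7) (10,24)]:
  edge (0,24)–(10,7): clear
  edge (10,7)–(10,24): clear
  edge (10,24)–(0,24): clear
  midpoint (15/2,17/2) outside
  → clear
Obstacle 2 [(14,7) (24,0) (24,24) (19,24) (14,23)]:
  edge (14,7)–(24,0): clear
  edge (24,0)–(24,24): clear
  edge (24,24)–(19,24): clear
  edge (19,24)–(14,23): clear
  edge (14,23)–(14,7): clear
  midpoint (15/2,17/2) outside
  → clear

FREE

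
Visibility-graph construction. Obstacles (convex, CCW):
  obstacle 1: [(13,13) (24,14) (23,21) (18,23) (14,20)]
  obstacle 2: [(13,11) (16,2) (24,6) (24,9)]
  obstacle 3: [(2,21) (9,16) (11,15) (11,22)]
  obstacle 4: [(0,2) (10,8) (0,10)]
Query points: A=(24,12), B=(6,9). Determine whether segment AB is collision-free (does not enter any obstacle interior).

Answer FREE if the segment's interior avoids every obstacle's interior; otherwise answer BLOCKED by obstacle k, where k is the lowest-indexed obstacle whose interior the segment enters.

Obstacle 1 [(13,13) (24,14) (23,21) (18,23) (14,20)]:
  edge (13,13)–(24,14): clear
  edge (24,14)–(23,21): clear
  edge (23,21)–(18,23): clear
  edge (18,23)–(14,20): clear
  edge (14,20)–(13,13): clear
  midpoint (15,21/2) outside
  → clear
Obstacle 2 [(13,11) (16,2) (24,6) (24,9)]:
  edge (13,11)–(16,2): crosses AB
  edge (16,2)–(24,6): clear
  edge (24,6)–(24,9): clear
  edge (24,9)–(13,11): crosses AB
  → BLOCKED
Obstacle 3 [(2,21) (9,16) (11,15) (11,22)]:
  edge (2,21)–(9,16): clear
  edge (9,16)–(11,15): clear
  edge (11,15)–(11,22): clear
  edge (11,22)–(2,21): clear
  midpoint (15,21/2) outside
  → clear
Obstacle 4 [(0,2) (10,8) (0,10)]:
  edge (0,2)–(10,8): clear
  edge (10,8)–(0,10): clear
  edge (0,10)–(0,2): clear
  midpoint (15,21/2) outside
  → clear

BLOCKED by obstacle 2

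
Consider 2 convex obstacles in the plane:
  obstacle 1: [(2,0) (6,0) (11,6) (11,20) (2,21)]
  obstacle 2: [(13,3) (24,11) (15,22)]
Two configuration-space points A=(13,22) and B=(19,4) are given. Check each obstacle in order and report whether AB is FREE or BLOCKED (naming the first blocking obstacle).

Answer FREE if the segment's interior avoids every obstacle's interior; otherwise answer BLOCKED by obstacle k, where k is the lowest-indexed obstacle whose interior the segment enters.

Obstacle 1 [(2,0) (6,0) (11,6) (11,20) (2,21)]:
  edge (2,0)–(6,0): clear
  edge (6,0)–(11,6): clear
  edge (11,6)–(11,20): clear
  edge (11,20)–(2,21): clear
  edge (2,21)–(2,0): clear
  midpoint (16,13) outside
  → clear
Obstacle 2 [(13,3) (24,11) (15,22)]:
  edge (13,3)–(24,11): crosses AB
  edge (24,11)–(15,22): clear
  edge (15,22)–(13,3): crosses AB
  → BLOCKED

BLOCKED by obstacle 2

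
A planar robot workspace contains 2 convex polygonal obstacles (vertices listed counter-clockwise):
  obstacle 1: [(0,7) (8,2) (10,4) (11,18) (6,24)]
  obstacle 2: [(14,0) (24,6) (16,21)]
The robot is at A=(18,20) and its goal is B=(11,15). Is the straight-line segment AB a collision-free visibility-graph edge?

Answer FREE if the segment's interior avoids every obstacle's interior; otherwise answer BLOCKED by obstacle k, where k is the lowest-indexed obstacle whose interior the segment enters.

BLOCKED by obstacle 2

Obstacle 1 [(0,7) (8,2) (10,4) (11,18) (6,24)]:
  edge (0,7)–(8,2): clear
  edge (8,2)–(10,4): clear
  edge (10,4)–(11,18): clear
  edge (11,18)–(6,24): clear
  edge (6,24)–(0,7): clear
  midpoint (29/2,35/2) outside
  → clear
Obstacle 2 [(14,0) (24,6) (16,21)]:
  edge (14,0)–(24,6): clear
  edge (24,6)–(16,21): crosses AB
  edge (16,21)–(14,0): crosses AB
  → BLOCKED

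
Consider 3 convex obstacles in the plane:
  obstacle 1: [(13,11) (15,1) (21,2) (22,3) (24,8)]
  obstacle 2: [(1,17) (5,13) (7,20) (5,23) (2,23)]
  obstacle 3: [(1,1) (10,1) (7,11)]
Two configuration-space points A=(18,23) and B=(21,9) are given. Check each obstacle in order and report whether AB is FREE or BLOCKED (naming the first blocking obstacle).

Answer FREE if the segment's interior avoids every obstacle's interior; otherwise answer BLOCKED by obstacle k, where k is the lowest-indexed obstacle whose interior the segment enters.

Obstacle 1 [(13,11) (15,1) (21,2) (22,3) (24,8)]:
  edge (13,11)–(15,1): clear
  edge (15,1)–(21,2): clear
  edge (21,2)–(22,3): clear
  edge (22,3)–(24,8): clear
  edge (24,8)–(13,11): clear
  midpoint (39/2,16) outside
  → clear
Obstacle 2 [(1,17) (5,13) (7,20) (5,23) (2,23)]:
  edge (1,17)–(5,13): clear
  edge (5,13)–(7,20): clear
  edge (7,20)–(5,23): clear
  edge (5,23)–(2,23): clear
  edge (2,23)–(1,17): clear
  midpoint (39/2,16) outside
  → clear
Obstacle 3 [(1,1) (10,1) (7,11)]:
  edge (1,1)–(10,1): clear
  edge (10,1)–(7,11): clear
  edge (7,11)–(1,1): clear
  midpoint (39/2,16) outside
  → clear

FREE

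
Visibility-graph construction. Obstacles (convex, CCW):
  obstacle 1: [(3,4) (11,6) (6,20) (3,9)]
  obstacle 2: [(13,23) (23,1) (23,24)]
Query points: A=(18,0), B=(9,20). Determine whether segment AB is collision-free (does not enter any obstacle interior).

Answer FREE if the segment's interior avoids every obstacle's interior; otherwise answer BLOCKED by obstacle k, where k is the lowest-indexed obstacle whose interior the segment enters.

FREE

Obstacle 1 [(3,4) (11,6) (6,20) (3,9)]:
  edge (3,4)–(11,6): clear
  edge (11,6)–(6,20): clear
  edge (6,20)–(3,9): clear
  edge (3,9)–(3,4): clear
  midpoint (27/2,10) outside
  → clear
Obstacle 2 [(13,23) (23,1) (23,24)]:
  edge (13,23)–(23,1): clear
  edge (23,1)–(23,24): clear
  edge (23,24)–(13,23): clear
  midpoint (27/2,10) outside
  → clear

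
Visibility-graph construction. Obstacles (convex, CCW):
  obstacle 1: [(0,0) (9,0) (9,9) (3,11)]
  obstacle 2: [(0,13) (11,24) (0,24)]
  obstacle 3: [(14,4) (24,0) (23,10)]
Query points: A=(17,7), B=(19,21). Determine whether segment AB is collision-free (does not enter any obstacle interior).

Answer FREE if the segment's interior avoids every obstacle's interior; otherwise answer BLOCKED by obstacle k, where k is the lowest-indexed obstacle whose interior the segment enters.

Obstacle 1 [(0,0) (9,0) (9,9) (3,11)]:
  edge (0,0)–(9,0): clear
  edge (9,0)–(9,9): clear
  edge (9,9)–(3,11): clear
  edge (3,11)–(0,0): clear
  midpoint (18,14) outside
  → clear
Obstacle 2 [(0,13) (11,24) (0,24)]:
  edge (0,13)–(11,24): clear
  edge (11,24)–(0,24): clear
  edge (0,24)–(0,13): clear
  midpoint (18,14) outside
  → clear
Obstacle 3 [(14,4) (24,0) (23,10)]:
  edge (14,4)–(24,0): clear
  edge (24,0)–(23,10): clear
  edge (23,10)–(14,4): clear
  midpoint (18,14) outside
  → clear

FREE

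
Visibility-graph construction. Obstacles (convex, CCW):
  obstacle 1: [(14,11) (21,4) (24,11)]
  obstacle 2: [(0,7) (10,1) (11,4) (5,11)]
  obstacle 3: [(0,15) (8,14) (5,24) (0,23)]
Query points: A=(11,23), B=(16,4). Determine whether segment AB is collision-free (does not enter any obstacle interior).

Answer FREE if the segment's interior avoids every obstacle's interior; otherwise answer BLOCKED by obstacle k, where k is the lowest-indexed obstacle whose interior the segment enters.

Obstacle 1 [(14,11) (21,4) (24,11)]:
  edge (14,11)–(21,4): crosses AB
  edge (21,4)–(24,11): clear
  edge (24,11)–(14,11): crosses AB
  → BLOCKED
Obstacle 2 [(0,7) (10,1) (11,4) (5,11)]:
  edge (0,7)–(10,1): clear
  edge (10,1)–(11,4): clear
  edge (11,4)–(5,11): clear
  edge (5,11)–(0,7): clear
  midpoint (27/2,27/2) outside
  → clear
Obstacle 3 [(0,15) (8,14) (5,24) (0,23)]:
  edge (0,15)–(8,14): clear
  edge (8,14)–(5,24): clear
  edge (5,24)–(0,23): clear
  edge (0,23)–(0,15): clear
  midpoint (27/2,27/2) outside
  → clear

BLOCKED by obstacle 1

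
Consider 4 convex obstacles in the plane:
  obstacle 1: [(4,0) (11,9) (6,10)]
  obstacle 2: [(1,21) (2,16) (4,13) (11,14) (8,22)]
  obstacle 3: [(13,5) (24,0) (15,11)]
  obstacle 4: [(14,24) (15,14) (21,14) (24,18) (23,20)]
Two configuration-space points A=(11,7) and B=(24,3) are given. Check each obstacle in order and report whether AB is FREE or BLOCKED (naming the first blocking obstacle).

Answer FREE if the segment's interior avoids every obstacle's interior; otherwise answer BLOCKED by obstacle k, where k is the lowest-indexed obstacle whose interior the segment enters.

Obstacle 1 [(4,0) (11,9) (6,10)]:
  edge (4,0)–(11,9): clear
  edge (11,9)–(6,10): clear
  edge (6,10)–(4,0): clear
  midpoint (35/2,5) outside
  → clear
Obstacle 2 [(1,21) (2,16) (4,13) (11,14) (8,22)]:
  edge (1,21)–(2,16): clear
  edge (2,16)–(4,13): clear
  edge (4,13)–(11,14): clear
  edge (11,14)–(8,22): clear
  edge (8,22)–(1,21): clear
  midpoint (35/2,5) outside
  → clear
Obstacle 3 [(13,5) (24,0) (15,11)]:
  edge (13,5)–(24,0): clear
  edge (24,0)–(15,11): crosses AB
  edge (15,11)–(13,5): crosses AB
  → BLOCKED
Obstacle 4 [(14,24) (15,14) (21,14) (24,18) (23,20)]:
  edge (14,24)–(15,14): clear
  edge (15,14)–(21,14): clear
  edge (21,14)–(24,18): clear
  edge (24,18)–(23,20): clear
  edge (23,20)–(14,24): clear
  midpoint (35/2,5) outside
  → clear

BLOCKED by obstacle 3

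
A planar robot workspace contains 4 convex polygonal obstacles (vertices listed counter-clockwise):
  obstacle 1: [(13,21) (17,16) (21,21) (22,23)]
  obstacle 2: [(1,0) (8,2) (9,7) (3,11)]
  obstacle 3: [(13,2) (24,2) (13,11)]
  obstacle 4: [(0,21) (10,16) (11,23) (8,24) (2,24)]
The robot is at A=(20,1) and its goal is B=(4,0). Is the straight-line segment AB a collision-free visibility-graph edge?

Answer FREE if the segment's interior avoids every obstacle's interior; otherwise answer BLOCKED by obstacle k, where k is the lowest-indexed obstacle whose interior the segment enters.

FREE

Obstacle 1 [(13,21) (17,16) (21,21) (22,23)]:
  edge (13,21)–(17,16): clear
  edge (17,16)–(21,21): clear
  edge (21,21)–(22,23): clear
  edge (22,23)–(13,21): clear
  midpoint (12,1/2) outside
  → clear
Obstacle 2 [(1,0) (8,2) (9,7) (3,11)]:
  edge (1,0)–(8,2): clear
  edge (8,2)–(9,7): clear
  edge (9,7)–(3,11): clear
  edge (3,11)–(1,0): clear
  midpoint (12,1/2) outside
  → clear
Obstacle 3 [(13,2) (24,2) (13,11)]:
  edge (13,2)–(24,2): clear
  edge (24,2)–(13,11): clear
  edge (13,11)–(13,2): clear
  midpoint (12,1/2) outside
  → clear
Obstacle 4 [(0,21) (10,16) (11,23) (8,24) (2,24)]:
  edge (0,21)–(10,16): clear
  edge (10,16)–(11,23): clear
  edge (11,23)–(8,24): clear
  edge (8,24)–(2,24): clear
  edge (2,24)–(0,21): clear
  midpoint (12,1/2) outside
  → clear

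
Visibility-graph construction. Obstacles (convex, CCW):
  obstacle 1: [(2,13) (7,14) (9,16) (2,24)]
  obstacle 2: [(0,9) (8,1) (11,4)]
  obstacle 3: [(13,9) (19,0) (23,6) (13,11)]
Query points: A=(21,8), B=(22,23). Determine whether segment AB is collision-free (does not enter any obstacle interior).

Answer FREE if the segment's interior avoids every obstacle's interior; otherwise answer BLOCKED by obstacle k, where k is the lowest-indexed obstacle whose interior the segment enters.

FREE

Obstacle 1 [(2,13) (7,14) (9,16) (2,24)]:
  edge (2,13)–(7,14): clear
  edge (7,14)–(9,16): clear
  edge (9,16)–(2,24): clear
  edge (2,24)–(2,13): clear
  midpoint (43/2,31/2) outside
  → clear
Obstacle 2 [(0,9) (8,1) (11,4)]:
  edge (0,9)–(8,1): clear
  edge (8,1)–(11,4): clear
  edge (11,4)–(0,9): clear
  midpoint (43/2,31/2) outside
  → clear
Obstacle 3 [(13,9) (19,0) (23,6) (13,11)]:
  edge (13,9)–(19,0): clear
  edge (19,0)–(23,6): clear
  edge (23,6)–(13,11): clear
  edge (13,11)–(13,9): clear
  midpoint (43/2,31/2) outside
  → clear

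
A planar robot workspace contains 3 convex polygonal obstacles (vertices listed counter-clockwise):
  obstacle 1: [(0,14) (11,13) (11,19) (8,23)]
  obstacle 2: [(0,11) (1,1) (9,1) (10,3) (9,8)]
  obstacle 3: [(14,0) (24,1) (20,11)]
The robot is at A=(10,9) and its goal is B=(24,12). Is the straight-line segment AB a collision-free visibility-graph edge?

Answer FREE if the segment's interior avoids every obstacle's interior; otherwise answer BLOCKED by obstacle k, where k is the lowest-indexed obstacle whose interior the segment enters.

FREE

Obstacle 1 [(0,14) (11,13) (11,19) (8,23)]:
  edge (0,14)–(11,13): clear
  edge (11,13)–(11,19): clear
  edge (11,19)–(8,23): clear
  edge (8,23)–(0,14): clear
  midpoint (17,21/2) outside
  → clear
Obstacle 2 [(0,11) (1,1) (9,1) (10,3) (9,8)]:
  edge (0,11)–(1,1): clear
  edge (1,1)–(9,1): clear
  edge (9,1)–(10,3): clear
  edge (10,3)–(9,8): clear
  edge (9,8)–(0,11): clear
  midpoint (17,21/2) outside
  → clear
Obstacle 3 [(14,0) (24,1) (20,11)]:
  edge (14,0)–(24,1): clear
  edge (24,1)–(20,11): clear
  edge (20,11)–(14,0): clear
  midpoint (17,21/2) outside
  → clear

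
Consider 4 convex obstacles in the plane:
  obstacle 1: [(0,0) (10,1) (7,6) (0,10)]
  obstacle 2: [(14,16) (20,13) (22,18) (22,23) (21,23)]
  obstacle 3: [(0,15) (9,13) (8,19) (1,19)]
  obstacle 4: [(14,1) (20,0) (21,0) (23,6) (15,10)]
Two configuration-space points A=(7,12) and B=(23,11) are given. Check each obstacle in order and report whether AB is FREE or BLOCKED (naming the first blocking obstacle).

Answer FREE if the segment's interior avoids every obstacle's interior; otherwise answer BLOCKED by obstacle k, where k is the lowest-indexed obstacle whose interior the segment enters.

FREE

Obstacle 1 [(0,0) (10,1) (7,6) (0,10)]:
  edge (0,0)–(10,1): clear
  edge (10,1)–(7,6): clear
  edge (7,6)–(0,10): clear
  edge (0,10)–(0,0): clear
  midpoint (15,23/2) outside
  → clear
Obstacle 2 [(14,16) (20,13) (22,18) (22,23) (21,23)]:
  edge (14,16)–(20,13): clear
  edge (20,13)–(22,18): clear
  edge (22,18)–(22,23): clear
  edge (22,23)–(21,23): clear
  edge (21,23)–(14,16): clear
  midpoint (15,23/2) outside
  → clear
Obstacle 3 [(0,15) (9,13) (8,19) (1,19)]:
  edge (0,15)–(9,13): clear
  edge (9,13)–(8,19): clear
  edge (8,19)–(1,19): clear
  edge (1,19)–(0,15): clear
  midpoint (15,23/2) outside
  → clear
Obstacle 4 [(14,1) (20,0) (21,0) (23,6) (15,10)]:
  edge (14,1)–(20,0): clear
  edge (20,0)–(21,0): clear
  edge (21,0)–(23,6): clear
  edge (23,6)–(15,10): clear
  edge (15,10)–(14,1): clear
  midpoint (15,23/2) outside
  → clear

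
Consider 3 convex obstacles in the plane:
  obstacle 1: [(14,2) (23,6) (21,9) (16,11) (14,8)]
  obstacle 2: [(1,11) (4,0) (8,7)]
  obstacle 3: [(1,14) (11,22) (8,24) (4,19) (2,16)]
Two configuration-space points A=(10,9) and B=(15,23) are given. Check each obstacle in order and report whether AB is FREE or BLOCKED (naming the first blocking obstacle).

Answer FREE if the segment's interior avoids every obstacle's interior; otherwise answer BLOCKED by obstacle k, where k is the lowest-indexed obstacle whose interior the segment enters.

Obstacle 1 [(14,2) (23,6) (21,9) (16,11) (14,8)]:
  edge (14,2)–(23,6): clear
  edge (23,6)–(21,9): clear
  edge (21,9)–(16,11): clear
  edge (16,11)–(14,8): clear
  edge (14,8)–(14,2): clear
  midpoint (25/2,16) outside
  → clear
Obstacle 2 [(1,11) (4,0) (8,7)]:
  edge (1,11)–(4,0): clear
  edge (4,0)–(8,7): clear
  edge (8,7)–(1,11): clear
  midpoint (25/2,16) outside
  → clear
Obstacle 3 [(1,14) (11,22) (8,24) (4,19) (2,16)]:
  edge (1,14)–(11,22): clear
  edge (11,22)–(8,24): clear
  edge (8,24)–(4,19): clear
  edge (4,19)–(2,16): clear
  edge (2,16)–(1,14): clear
  midpoint (25/2,16) outside
  → clear

FREE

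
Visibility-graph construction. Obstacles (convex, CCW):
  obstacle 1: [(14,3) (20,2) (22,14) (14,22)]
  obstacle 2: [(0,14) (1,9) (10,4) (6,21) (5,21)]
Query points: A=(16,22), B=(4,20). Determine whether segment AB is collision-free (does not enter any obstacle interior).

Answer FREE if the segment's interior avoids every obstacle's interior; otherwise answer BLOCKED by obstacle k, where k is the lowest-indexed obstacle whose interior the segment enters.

BLOCKED by obstacle 1

Obstacle 1 [(14,3) (20,2) (22,14) (14,22)]:
  edge (14,3)–(20,2): clear
  edge (20,2)–(22,14): clear
  edge (22,14)–(14,22): crosses AB
  edge (14,22)–(14,3): crosses AB
  → BLOCKED
Obstacle 2 [(0,14) (1,9) (10,4) (6,21) (5,21)]:
  edge (0,14)–(1,9): clear
  edge (1,9)–(10,4): clear
  edge (10,4)–(6,21): crosses AB
  edge (6,21)–(5,21): clear
  edge (5,21)–(0,14): crosses AB
  → BLOCKED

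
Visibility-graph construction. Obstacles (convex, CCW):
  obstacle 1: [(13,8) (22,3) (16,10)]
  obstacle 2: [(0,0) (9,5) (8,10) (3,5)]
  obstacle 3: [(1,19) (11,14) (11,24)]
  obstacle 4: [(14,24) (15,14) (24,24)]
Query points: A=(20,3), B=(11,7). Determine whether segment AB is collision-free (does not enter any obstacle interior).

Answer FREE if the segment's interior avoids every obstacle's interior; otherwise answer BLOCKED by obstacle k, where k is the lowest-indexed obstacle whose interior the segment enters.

Obstacle 1 [(13,8) (22,3) (16,10)]:
  edge (13,8)–(22,3): clear
  edge (22,3)–(16,10): clear
  edge (16,10)–(13,8): clear
  midpoint (31/2,5) outside
  → clear
Obstacle 2 [(0,0) (9,5) (8,10) (3,5)]:
  edge (0,0)–(9,5): clear
  edge (9,5)–(8,10): clear
  edge (8,10)–(3,5): clear
  edge (3,5)–(0,0): clear
  midpoint (31/2,5) outside
  → clear
Obstacle 3 [(1,19) (11,14) (11,24)]:
  edge (1,19)–(11,14): clear
  edge (11,14)–(11,24): clear
  edge (11,24)–(1,19): clear
  midpoint (31/2,5) outside
  → clear
Obstacle 4 [(14,24) (15,14) (24,24)]:
  edge (14,24)–(15,14): clear
  edge (15,14)–(24,24): clear
  edge (24,24)–(14,24): clear
  midpoint (31/2,5) outside
  → clear

FREE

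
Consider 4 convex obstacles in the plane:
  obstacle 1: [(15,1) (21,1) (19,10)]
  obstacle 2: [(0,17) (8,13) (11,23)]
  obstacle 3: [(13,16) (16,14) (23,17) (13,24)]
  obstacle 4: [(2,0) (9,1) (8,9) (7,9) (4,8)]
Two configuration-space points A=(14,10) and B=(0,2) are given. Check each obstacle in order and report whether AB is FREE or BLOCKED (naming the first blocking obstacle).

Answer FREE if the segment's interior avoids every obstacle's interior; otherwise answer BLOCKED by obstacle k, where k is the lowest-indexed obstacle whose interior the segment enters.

Obstacle 1 [(15,1) (21,1) (19,10)]:
  edge (15,1)–(21,1): clear
  edge (21,1)–(19,10): clear
  edge (19,10)–(15,1): clear
  midpoint (7,6) outside
  → clear
Obstacle 2 [(0,17) (8,13) (11,23)]:
  edge (0,17)–(8,13): clear
  edge (8,13)–(11,23): clear
  edge (11,23)–(0,17): clear
  midpoint (7,6) outside
  → clear
Obstacle 3 [(13,16) (16,14) (23,17) (13,24)]:
  edge (13,16)–(16,14): clear
  edge (16,14)–(23,17): clear
  edge (23,17)–(13,24): clear
  edge (13,24)–(13,16): clear
  midpoint (7,6) outside
  → clear
Obstacle 4 [(2,0) (9,1) (8,9) (7,9) (4,8)]:
  edge (2,0)–(9,1): clear
  edge (9,1)–(8,9): crosses AB
  edge (8,9)–(7,9): clear
  edge (7,9)–(4,8): clear
  edge (4,8)–(2,0): crosses AB
  → BLOCKED

BLOCKED by obstacle 4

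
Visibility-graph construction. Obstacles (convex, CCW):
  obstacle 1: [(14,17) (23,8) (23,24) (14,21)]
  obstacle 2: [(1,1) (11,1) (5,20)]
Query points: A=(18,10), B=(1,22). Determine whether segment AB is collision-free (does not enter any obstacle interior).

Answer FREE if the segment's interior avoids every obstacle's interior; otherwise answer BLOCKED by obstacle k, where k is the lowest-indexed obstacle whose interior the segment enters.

Obstacle 1 [(14,17) (23,8) (23,24) (14,21)]:
  edge (14,17)–(23,8): clear
  edge (23,8)–(23,24): clear
  edge (23,24)–(14,21): clear
  edge (14,21)–(14,17): clear
  midpoint (19/2,16) outside
  → clear
Obstacle 2 [(1,1) (11,1) (5,20)]:
  edge (1,1)–(11,1): clear
  edge (11,1)–(5,20): crosses AB
  edge (5,20)–(1,1): crosses AB
  → BLOCKED

BLOCKED by obstacle 2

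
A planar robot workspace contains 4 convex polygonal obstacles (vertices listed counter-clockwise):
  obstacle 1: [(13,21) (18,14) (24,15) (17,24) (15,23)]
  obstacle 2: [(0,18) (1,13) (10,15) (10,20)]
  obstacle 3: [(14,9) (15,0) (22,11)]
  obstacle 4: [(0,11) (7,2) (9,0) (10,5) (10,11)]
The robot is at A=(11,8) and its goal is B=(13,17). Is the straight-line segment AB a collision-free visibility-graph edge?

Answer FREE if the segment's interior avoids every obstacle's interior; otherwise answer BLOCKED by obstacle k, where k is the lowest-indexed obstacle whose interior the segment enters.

Obstacle 1 [(13,21) (18,14) (24,15) (17,24) (15,23)]:
  edge (13,21)–(18,14): clear
  edge (18,14)–(24,15): clear
  edge (24,15)–(17,24): clear
  edge (17,24)–(15,23): clear
  edge (15,23)–(13,21): clear
  midpoint (12,25/2) outside
  → clear
Obstacle 2 [(0,18) (1,13) (10,15) (10,20)]:
  edge (0,18)–(1,13): clear
  edge (1,13)–(10,15): clear
  edge (10,15)–(10,20): clear
  edge (10,20)–(0,18): clear
  midpoint (12,25/2) outside
  → clear
Obstacle 3 [(14,9) (15,0) (22,11)]:
  edge (14,9)–(15,0): clear
  edge (15,0)–(22,11): clear
  edge (22,11)–(14,9): clear
  midpoint (12,25/2) outside
  → clear
Obstacle 4 [(0,11) (7,2) (9,0) (10,5) (10,11)]:
  edge (0,11)–(7,2): clear
  edge (7,2)–(9,0): clear
  edge (9,0)–(10,5): clear
  edge (10,5)–(10,11): clear
  edge (10,11)–(0,11): clear
  midpoint (12,25/2) outside
  → clear

FREE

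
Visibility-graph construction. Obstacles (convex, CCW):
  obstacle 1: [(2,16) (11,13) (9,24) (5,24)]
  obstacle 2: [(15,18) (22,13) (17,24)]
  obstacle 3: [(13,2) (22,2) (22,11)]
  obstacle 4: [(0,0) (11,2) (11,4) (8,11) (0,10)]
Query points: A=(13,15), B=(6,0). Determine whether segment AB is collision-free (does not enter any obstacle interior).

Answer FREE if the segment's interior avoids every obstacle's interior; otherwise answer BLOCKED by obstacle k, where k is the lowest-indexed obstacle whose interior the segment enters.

BLOCKED by obstacle 4

Obstacle 1 [(2,16) (11,13) (9,24) (5,24)]:
  edge (2,16)–(11,13): clear
  edge (11,13)–(9,24): clear
  edge (9,24)–(5,24): clear
  edge (5,24)–(2,16): clear
  midpoint (19/2,15/2) outside
  → clear
Obstacle 2 [(15,18) (22,13) (17,24)]:
  edge (15,18)–(22,13): clear
  edge (22,13)–(17,24): clear
  edge (17,24)–(15,18): clear
  midpoint (19/2,15/2) outside
  → clear
Obstacle 3 [(13,2) (22,2) (22,11)]:
  edge (13,2)–(22,2): clear
  edge (22,2)–(22,11): clear
  edge (22,11)–(13,2): clear
  midpoint (19/2,15/2) outside
  → clear
Obstacle 4 [(0,0) (11,2) (11,4) (8,11) (0,10)]:
  edge (0,0)–(11,2): crosses AB
  edge (11,2)–(11,4): clear
  edge (11,4)–(8,11): crosses AB
  edge (8,11)–(0,10): clear
  edge (0,10)–(0,0): clear
  → BLOCKED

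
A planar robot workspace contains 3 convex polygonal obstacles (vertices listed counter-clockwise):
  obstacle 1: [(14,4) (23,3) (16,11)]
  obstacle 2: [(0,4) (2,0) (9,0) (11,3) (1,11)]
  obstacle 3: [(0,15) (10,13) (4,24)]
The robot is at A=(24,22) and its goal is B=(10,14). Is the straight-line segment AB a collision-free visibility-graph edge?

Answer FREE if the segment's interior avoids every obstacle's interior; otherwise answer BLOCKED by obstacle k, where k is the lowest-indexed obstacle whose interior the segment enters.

FREE

Obstacle 1 [(14,4) (23,3) (16,11)]:
  edge (14,4)–(23,3): clear
  edge (23,3)–(16,11): clear
  edge (16,11)–(14,4): clear
  midpoint (17,18) outside
  → clear
Obstacle 2 [(0,4) (2,0) (9,0) (11,3) (1,11)]:
  edge (0,4)–(2,0): clear
  edge (2,0)–(9,0): clear
  edge (9,0)–(11,3): clear
  edge (11,3)–(1,11): clear
  edge (1,11)–(0,4): clear
  midpoint (17,18) outside
  → clear
Obstacle 3 [(0,15) (10,13) (4,24)]:
  edge (0,15)–(10,13): clear
  edge (10,13)–(4,24): clear
  edge (4,24)–(0,15): clear
  midpoint (17,18) outside
  → clear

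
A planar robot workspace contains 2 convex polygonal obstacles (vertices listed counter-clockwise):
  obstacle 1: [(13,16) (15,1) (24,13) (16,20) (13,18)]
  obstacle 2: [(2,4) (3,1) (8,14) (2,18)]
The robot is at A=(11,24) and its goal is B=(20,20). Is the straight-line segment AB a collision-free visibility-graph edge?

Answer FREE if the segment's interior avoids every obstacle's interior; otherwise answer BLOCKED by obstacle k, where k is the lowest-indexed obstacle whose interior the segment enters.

Obstacle 1 [(13,16) (15,1) (24,13) (16,20) (13,18)]:
  edge (13,16)–(15,1): clear
  edge (15,1)–(24,13): clear
  edge (24,13)–(16,20): clear
  edge (16,20)–(13,18): clear
  edge (13,18)–(13,16): clear
  midpoint (31/2,22) outside
  → clear
Obstacle 2 [(2,4) (3,1) (8,14) (2,18)]:
  edge (2,4)–(3,1): clear
  edge (3,1)–(8,14): clear
  edge (8,14)–(2,18): clear
  edge (2,18)–(2,4): clear
  midpoint (31/2,22) outside
  → clear

FREE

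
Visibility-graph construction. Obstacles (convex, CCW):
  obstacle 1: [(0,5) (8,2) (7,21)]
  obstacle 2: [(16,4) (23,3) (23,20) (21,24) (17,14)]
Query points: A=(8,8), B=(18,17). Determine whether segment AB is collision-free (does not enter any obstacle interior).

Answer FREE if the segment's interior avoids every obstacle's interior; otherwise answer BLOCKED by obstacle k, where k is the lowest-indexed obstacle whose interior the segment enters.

FREE

Obstacle 1 [(0,5) (8,2) (7,21)]:
  edge (0,5)–(8,2): clear
  edge (8,2)–(7,21): clear
  edge (7,21)–(0,5): clear
  midpoint (13,25/2) outside
  → clear
Obstacle 2 [(16,4) (23,3) (23,20) (21,24) (17,14)]:
  edge (16,4)–(23,3): clear
  edge (23,3)–(23,20): clear
  edge (23,20)–(21,24): clear
  edge (21,24)–(17,14): clear
  edge (17,14)–(16,4): clear
  midpoint (13,25/2) outside
  → clear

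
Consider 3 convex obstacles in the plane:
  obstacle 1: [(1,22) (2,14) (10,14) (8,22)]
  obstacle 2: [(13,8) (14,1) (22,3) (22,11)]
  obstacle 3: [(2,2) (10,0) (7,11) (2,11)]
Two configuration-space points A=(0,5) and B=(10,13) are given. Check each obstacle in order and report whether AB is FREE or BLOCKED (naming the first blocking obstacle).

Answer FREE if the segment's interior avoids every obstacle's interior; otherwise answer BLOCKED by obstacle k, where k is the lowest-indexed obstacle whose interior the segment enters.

Obstacle 1 [(1,22) (2,14) (10,14) (8,22)]:
  edge (1,22)–(2,14): clear
  edge (2,14)–(10,14): clear
  edge (10,14)–(8,22): clear
  edge (8,22)–(1,22): clear
  midpoint (5,9) outside
  → clear
Obstacle 2 [(13,8) (14,1) (22,3) (22,11)]:
  edge (13,8)–(14,1): clear
  edge (14,1)–(22,3): clear
  edge (22,3)–(22,11): clear
  edge (22,11)–(13,8): clear
  midpoint (5,9) outside
  → clear
Obstacle 3 [(2,2) (10,0) (7,11) (2,11)]:
  edge (2,2)–(10,0): clear
  edge (10,0)–(7,11): crosses AB
  edge (7,11)–(2,11): clear
  edge (2,11)–(2,2): crosses AB
  → BLOCKED

BLOCKED by obstacle 3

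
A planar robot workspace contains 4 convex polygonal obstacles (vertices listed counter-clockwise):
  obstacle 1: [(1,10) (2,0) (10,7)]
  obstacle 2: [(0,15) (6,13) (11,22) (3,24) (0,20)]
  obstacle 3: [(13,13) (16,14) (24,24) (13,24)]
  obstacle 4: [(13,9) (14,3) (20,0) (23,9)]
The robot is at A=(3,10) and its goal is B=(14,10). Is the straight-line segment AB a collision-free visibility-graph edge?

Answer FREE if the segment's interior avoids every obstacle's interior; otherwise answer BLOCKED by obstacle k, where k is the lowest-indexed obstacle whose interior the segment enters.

FREE

Obstacle 1 [(1,10) (2,0) (10,7)]:
  edge (1,10)–(2,0): clear
  edge (2,0)–(10,7): clear
  edge (10,7)–(1,10): clear
  midpoint (17/2,10) outside
  → clear
Obstacle 2 [(0,15) (6,13) (11,22) (3,24) (0,20)]:
  edge (0,15)–(6,13): clear
  edge (6,13)–(11,22): clear
  edge (11,22)–(3,24): clear
  edge (3,24)–(0,20): clear
  edge (0,20)–(0,15): clear
  midpoint (17/2,10) outside
  → clear
Obstacle 3 [(13,13) (16,14) (24,24) (13,24)]:
  edge (13,13)–(16,14): clear
  edge (16,14)–(24,24): clear
  edge (24,24)–(13,24): clear
  edge (13,24)–(13,13): clear
  midpoint (17/2,10) outside
  → clear
Obstacle 4 [(13,9) (14,3) (20,0) (23,9)]:
  edge (13,9)–(14,3): clear
  edge (14,3)–(20,0): clear
  edge (20,0)–(23,9): clear
  edge (23,9)–(13,9): clear
  midpoint (17/2,10) outside
  → clear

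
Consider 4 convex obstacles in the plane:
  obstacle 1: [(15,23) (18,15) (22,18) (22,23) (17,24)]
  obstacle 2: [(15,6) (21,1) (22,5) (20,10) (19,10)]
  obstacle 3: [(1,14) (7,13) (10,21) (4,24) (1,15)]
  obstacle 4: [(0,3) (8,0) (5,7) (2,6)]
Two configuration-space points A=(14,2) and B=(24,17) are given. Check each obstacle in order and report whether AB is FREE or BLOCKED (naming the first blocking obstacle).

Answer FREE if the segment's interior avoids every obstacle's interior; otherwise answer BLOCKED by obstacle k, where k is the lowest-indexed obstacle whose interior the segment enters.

Obstacle 1 [(15,23) (18,15) (22,18) (22,23) (17,24)]:
  edge (15,23)–(18,15): clear
  edge (18,15)–(22,18): clear
  edge (22,18)–(22,23): clear
  edge (22,23)–(17,24): clear
  edge (17,24)–(15,23): clear
  midpoint (19,19/2) outside
  → clear
Obstacle 2 [(15,6) (21,1) (22,5) (20,10) (19,10)]:
  edge (15,6)–(21,1): crosses AB
  edge (21,1)–(22,5): clear
  edge (22,5)–(20,10): clear
  edge (20,10)–(19,10): crosses AB
  edge (19,10)–(15,6): clear
  → BLOCKED
Obstacle 3 [(1,14) (7,13) (10,21) (4,24) (1,15)]:
  edge (1,14)–(7,13): clear
  edge (7,13)–(10,21): clear
  edge (10,21)–(4,24): clear
  edge (4,24)–(1,15): clear
  edge (1,15)–(1,14): clear
  midpoint (19,19/2) outside
  → clear
Obstacle 4 [(0,3) (8,0) (5,7) (2,6)]:
  edge (0,3)–(8,0): clear
  edge (8,0)–(5,7): clear
  edge (5,7)–(2,6): clear
  edge (2,6)–(0,3): clear
  midpoint (19,19/2) outside
  → clear

BLOCKED by obstacle 2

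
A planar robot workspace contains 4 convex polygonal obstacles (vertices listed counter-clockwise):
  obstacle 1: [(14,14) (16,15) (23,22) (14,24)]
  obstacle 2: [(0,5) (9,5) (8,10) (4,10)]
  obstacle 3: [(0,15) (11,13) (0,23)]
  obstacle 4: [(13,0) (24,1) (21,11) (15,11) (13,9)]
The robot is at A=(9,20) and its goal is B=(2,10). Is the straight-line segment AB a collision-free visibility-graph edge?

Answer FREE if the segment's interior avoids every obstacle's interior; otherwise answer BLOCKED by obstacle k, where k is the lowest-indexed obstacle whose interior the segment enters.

BLOCKED by obstacle 3

Obstacle 1 [(14,14) (16,15) (23,22) (14,24)]:
  edge (14,14)–(16,15): clear
  edge (16,15)–(23,22): clear
  edge (23,22)–(14,24): clear
  edge (14,24)–(14,14): clear
  midpoint (11/2,15) outside
  → clear
Obstacle 2 [(0,5) (9,5) (8,10) (4,10)]:
  edge (0,5)–(9,5): clear
  edge (9,5)–(8,10): clear
  edge (8,10)–(4,10): clear
  edge (4,10)–(0,5): clear
  midpoint (11/2,15) outside
  → clear
Obstacle 3 [(0,15) (11,13) (0,23)]:
  edge (0,15)–(11,13): crosses AB
  edge (11,13)–(0,23): crosses AB
  edge (0,23)–(0,15): clear
  → BLOCKED
Obstacle 4 [(13,0) (24,1) (21,11) (15,11) (13,9)]:
  edge (13,0)–(24,1): clear
  edge (24,1)–(21,11): clear
  edge (21,11)–(15,11): clear
  edge (15,11)–(13,9): clear
  edge (13,9)–(13,0): clear
  midpoint (11/2,15) outside
  → clear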